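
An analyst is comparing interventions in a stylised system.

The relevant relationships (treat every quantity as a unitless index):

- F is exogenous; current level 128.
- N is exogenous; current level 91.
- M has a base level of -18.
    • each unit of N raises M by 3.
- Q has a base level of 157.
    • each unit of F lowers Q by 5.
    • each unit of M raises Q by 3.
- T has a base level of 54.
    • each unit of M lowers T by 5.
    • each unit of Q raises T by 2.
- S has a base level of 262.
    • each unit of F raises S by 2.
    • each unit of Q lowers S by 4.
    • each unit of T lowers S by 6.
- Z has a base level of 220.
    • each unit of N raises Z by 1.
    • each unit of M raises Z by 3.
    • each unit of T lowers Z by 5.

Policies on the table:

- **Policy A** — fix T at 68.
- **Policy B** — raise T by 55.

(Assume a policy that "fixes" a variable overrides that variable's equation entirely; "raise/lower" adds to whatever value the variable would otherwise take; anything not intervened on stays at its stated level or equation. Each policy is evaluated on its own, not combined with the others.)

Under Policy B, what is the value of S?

3002

Policy B (T + 55):
  F = 128
  N = 91
  M = -18 + 3·91 = 255
  Q = 157 − 5·128 + 3·255 = 282
  T = 54 − 5·255 + 2·282 (+55 from intervention) = -602
  S = 262 + 2·128 − 4·282 − 6·(-602) = 3002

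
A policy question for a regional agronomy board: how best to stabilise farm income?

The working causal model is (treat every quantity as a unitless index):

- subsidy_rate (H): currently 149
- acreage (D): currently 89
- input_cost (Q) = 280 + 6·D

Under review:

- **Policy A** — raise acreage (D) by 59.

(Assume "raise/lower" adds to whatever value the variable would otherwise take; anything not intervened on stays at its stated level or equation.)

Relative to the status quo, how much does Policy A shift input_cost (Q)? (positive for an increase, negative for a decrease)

Baseline:
  D = 89
  Q = 280 + 6·89 = 814
Policy A (D + 59):
  D = 89 + 59 = 148
  Q = 280 + 6·148 = 1168
Change in Q: 1168 − 814 = 354

354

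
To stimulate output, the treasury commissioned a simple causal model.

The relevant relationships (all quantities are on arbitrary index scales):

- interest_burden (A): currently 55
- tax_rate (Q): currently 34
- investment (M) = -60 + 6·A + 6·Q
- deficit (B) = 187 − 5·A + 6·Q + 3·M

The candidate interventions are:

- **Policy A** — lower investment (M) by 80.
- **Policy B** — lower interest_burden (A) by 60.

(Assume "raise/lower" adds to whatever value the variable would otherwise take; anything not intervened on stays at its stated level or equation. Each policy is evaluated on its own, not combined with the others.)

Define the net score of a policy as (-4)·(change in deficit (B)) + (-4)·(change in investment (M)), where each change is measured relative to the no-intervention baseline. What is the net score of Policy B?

4560

Baseline:
  A = 55
  Q = 34
  M = -60 + 6·55 + 6·34 = 474
  B = 187 − 5·55 + 6·34 + 3·474 = 1538
Policy B (A − 60):
  A = 55 − 60 = -5
  Q = 34
  M = -60 + 6·(-5) + 6·34 = 114
  B = 187 − 5·(-5) + 6·34 + 3·114 = 758
ΔB = 758 − 1538 = -780; ΔM = 114 − 474 = -360
Score = (-4)·(-780) + (-4)·(-360) = 4560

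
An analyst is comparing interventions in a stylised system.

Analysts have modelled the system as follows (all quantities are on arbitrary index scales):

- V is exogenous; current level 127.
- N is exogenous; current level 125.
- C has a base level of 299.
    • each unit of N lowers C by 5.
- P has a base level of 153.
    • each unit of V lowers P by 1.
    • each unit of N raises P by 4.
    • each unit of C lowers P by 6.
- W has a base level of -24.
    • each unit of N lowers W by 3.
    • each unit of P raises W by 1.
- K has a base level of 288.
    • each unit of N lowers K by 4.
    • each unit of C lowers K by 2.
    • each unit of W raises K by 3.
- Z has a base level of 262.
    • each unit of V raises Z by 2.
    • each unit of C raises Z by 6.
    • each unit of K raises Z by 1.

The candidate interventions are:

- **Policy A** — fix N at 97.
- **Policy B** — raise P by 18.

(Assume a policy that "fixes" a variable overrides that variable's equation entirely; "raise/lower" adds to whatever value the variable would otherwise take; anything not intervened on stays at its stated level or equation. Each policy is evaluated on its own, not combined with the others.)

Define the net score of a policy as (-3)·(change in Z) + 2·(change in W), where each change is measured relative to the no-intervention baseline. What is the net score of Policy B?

-126

Baseline:
  V = 127
  N = 125
  C = 299 − 5·125 = -326
  P = 153 − 127 + 4·125 − 6·(-326) = 2482
  W = -24 − 3·125 + 2482 = 2083
  K = 288 − 4·125 − 2·(-326) + 3·2083 = 6689
  Z = 262 + 2·127 + 6·(-326) + 6689 = 5249
Policy B (P + 18):
  V = 127
  N = 125
  C = 299 − 5·125 = -326
  P = 153 − 127 + 4·125 − 6·(-326) (+18 from intervention) = 2500
  W = -24 − 3·125 + 2500 = 2101
  K = 288 − 4·125 − 2·(-326) + 3·2101 = 6743
  Z = 262 + 2·127 + 6·(-326) + 6743 = 5303
ΔZ = 5303 − 5249 = 54; ΔW = 2101 − 2083 = 18
Score = (-3)·54 + 2·18 = -126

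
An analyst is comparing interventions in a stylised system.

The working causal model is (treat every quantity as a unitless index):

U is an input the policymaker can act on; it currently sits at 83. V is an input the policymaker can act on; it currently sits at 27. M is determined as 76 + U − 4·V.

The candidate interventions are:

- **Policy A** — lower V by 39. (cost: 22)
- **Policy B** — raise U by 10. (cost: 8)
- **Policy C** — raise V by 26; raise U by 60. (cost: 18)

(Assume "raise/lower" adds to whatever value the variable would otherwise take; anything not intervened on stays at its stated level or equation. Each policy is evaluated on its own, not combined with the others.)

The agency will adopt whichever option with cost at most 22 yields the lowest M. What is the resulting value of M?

7

Policy A (V − 39):
  U = 83
  V = 27 − 39 = -12
  M = 76 + 83 − 4·(-12) = 207
Policy B (U + 10):
  U = 83 + 10 = 93
  V = 27
  M = 76 + 93 − 4·27 = 61
Policy C (V + 26, U + 60):
  U = 83 + 60 = 143
  V = 27 + 26 = 53
  M = 76 + 143 − 4·53 = 7
Comparing — Policy A: M=207, Policy B: M=61, Policy C: M=7. Lowest is 7 (Policy C).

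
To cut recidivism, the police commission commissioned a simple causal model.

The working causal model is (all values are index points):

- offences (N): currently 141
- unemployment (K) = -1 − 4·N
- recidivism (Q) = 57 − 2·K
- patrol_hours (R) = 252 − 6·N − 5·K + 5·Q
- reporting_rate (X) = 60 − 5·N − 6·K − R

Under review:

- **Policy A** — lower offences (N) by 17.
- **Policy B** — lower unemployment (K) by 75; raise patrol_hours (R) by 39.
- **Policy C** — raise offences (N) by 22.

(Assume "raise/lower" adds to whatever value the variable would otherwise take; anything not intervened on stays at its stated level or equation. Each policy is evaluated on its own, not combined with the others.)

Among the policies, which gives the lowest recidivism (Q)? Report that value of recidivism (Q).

1051

Policy A (N − 17):
  N = 141 − 17 = 124
  K = -1 − 4·124 = -497
  Q = 57 − 2·(-497) = 1051
Policy B (K − 75, R + 39):
  N = 141
  K = -1 − 4·141 (−75 from intervention) = -640
  Q = 57 − 2·(-640) = 1337
Policy C (N + 22):
  N = 141 + 22 = 163
  K = -1 − 4·163 = -653
  Q = 57 − 2·(-653) = 1363
Comparing — Policy A: Q=1051, Policy B: Q=1337, Policy C: Q=1363. Lowest is 1051 (Policy A).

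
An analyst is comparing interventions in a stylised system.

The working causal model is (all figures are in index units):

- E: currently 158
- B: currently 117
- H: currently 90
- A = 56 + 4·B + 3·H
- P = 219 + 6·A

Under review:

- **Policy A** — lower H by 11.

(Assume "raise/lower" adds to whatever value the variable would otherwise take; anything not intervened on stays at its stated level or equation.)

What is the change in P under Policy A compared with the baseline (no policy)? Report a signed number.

-198

Baseline:
  B = 117
  H = 90
  A = 56 + 4·117 + 3·90 = 794
  P = 219 + 6·794 = 4983
Policy A (H − 11):
  B = 117
  H = 90 − 11 = 79
  A = 56 + 4·117 + 3·79 = 761
  P = 219 + 6·761 = 4785
Change in P: 4785 − 4983 = -198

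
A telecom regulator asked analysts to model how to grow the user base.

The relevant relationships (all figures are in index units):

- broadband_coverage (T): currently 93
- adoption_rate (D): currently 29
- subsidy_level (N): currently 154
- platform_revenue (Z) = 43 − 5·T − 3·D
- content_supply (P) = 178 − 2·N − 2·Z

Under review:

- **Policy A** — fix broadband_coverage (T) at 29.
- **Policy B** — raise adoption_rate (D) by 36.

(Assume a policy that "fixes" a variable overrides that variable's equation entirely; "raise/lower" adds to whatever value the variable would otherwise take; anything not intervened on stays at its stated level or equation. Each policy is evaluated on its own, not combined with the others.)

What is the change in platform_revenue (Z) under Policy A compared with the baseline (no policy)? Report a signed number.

320

Baseline:
  T = 93
  D = 29
  Z = 43 − 5·93 − 3·29 = -509
Policy A (T := 29):
  T = 29
  D = 29
  Z = 43 − 5·29 − 3·29 = -189
Change in Z: -189 − (-509) = 320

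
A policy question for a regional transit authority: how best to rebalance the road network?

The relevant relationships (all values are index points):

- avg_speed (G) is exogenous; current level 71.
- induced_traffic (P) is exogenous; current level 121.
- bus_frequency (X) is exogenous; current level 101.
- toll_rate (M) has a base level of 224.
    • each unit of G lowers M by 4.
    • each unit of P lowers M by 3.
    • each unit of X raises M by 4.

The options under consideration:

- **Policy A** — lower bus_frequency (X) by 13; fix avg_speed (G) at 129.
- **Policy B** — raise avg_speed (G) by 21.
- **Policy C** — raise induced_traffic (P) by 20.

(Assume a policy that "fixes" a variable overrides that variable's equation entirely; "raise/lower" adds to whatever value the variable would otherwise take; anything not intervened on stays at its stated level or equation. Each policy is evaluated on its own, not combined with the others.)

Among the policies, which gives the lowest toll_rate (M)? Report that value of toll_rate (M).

Policy A (X − 13, G := 129):
  G = 129
  P = 121
  X = 101 − 13 = 88
  M = 224 − 4·129 − 3·121 + 4·88 = -303
Policy B (G + 21):
  G = 71 + 21 = 92
  P = 121
  X = 101
  M = 224 − 4·92 − 3·121 + 4·101 = -103
Policy C (P + 20):
  G = 71
  P = 121 + 20 = 141
  X = 101
  M = 224 − 4·71 − 3·141 + 4·101 = -79
Comparing — Policy A: M=-303, Policy B: M=-103, Policy C: M=-79. Lowest is -303 (Policy A).

-303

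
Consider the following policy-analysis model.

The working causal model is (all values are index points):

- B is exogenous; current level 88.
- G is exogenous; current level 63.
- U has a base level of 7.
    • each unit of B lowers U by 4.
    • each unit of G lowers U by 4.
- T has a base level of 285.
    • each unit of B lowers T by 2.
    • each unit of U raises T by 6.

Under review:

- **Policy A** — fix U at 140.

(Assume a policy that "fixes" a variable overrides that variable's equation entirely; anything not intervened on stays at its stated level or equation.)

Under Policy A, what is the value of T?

949

Policy A (U := 140):
  B = 88
  G = 63
  U = 140
  T = 285 − 2·88 + 6·140 = 949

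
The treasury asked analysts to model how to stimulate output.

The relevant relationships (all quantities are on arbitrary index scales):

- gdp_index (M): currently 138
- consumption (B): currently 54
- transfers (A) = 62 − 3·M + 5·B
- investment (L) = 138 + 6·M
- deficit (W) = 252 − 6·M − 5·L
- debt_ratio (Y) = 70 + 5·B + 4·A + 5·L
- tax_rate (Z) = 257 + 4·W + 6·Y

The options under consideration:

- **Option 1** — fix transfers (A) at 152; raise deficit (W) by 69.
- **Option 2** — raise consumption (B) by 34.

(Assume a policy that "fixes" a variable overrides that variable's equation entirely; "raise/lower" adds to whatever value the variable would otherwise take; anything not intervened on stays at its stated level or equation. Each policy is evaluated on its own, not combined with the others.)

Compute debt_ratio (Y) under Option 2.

Option 2 (B + 34):
  M = 138
  B = 54 + 34 = 88
  A = 62 − 3·138 + 5·88 = 88
  L = 138 + 6·138 = 966
  Y = 70 + 5·88 + 4·88 + 5·966 = 5692

5692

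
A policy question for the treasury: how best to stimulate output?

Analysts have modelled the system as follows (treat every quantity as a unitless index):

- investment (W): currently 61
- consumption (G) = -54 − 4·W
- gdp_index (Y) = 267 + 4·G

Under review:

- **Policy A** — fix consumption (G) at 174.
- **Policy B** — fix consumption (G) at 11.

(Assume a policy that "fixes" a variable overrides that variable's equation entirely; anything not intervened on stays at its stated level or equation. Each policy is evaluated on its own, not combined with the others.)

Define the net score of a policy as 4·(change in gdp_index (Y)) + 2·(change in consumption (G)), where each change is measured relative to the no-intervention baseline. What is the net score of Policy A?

Baseline:
  W = 61
  G = -54 − 4·61 = -298
  Y = 267 + 4·(-298) = -925
Policy A (G := 174):
  W = 61
  G = 174
  Y = 267 + 4·174 = 963
ΔY = 963 − (-925) = 1888; ΔG = 174 − (-298) = 472
Score = 4·1888 + 2·472 = 8496

8496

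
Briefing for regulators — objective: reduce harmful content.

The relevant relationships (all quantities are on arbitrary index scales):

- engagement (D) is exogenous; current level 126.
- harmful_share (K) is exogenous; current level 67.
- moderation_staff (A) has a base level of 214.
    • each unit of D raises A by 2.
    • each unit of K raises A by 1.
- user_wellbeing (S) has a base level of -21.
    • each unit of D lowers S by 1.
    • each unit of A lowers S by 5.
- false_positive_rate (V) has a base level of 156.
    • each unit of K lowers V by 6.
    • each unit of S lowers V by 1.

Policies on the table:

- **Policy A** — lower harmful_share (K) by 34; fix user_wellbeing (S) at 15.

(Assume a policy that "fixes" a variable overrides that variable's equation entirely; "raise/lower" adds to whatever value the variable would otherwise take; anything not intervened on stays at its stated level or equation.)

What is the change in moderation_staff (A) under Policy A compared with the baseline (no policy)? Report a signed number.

Baseline:
  D = 126
  K = 67
  A = 214 + 2·126 + 67 = 533
Policy A (K − 34, S := 15):
  D = 126
  K = 67 − 34 = 33
  A = 214 + 2·126 + 33 = 499
Change in A: 499 − 533 = -34

-34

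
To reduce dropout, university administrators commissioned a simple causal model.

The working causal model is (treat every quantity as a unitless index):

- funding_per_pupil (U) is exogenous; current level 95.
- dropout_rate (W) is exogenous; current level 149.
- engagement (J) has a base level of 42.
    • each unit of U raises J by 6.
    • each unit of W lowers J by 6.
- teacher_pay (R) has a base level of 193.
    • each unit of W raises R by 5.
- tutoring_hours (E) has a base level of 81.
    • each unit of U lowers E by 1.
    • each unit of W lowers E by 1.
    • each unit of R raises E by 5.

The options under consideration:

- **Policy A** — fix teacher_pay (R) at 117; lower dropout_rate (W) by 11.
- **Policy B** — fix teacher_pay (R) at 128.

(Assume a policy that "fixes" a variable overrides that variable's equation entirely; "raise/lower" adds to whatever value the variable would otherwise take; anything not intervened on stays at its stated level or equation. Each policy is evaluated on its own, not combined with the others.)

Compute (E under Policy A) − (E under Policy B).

Policy A (R := 117, W − 11):
  U = 95
  W = 149 − 11 = 138
  R = 117
  E = 81 − 95 − 138 + 5·117 = 433
Policy B (R := 128):
  U = 95
  W = 149
  R = 128
  E = 81 − 95 − 149 + 5·128 = 477
E: 433 − 477 = -44

-44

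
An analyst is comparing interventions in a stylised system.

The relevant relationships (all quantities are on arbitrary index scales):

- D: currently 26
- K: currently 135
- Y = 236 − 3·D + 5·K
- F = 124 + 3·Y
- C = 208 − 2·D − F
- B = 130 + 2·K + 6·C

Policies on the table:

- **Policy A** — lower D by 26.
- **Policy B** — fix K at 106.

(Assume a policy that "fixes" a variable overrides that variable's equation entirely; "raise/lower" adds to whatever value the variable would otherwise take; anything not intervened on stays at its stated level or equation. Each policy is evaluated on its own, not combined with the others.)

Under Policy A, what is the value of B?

Policy A (D − 26):
  D = 26 − 26 = 0
  K = 135
  Y = 236 − 3·0 + 5·135 = 911
  F = 124 + 3·911 = 2857
  C = 208 − 2·0 − 2857 = -2649
  B = 130 + 2·135 + 6·(-2649) = -15494

-15494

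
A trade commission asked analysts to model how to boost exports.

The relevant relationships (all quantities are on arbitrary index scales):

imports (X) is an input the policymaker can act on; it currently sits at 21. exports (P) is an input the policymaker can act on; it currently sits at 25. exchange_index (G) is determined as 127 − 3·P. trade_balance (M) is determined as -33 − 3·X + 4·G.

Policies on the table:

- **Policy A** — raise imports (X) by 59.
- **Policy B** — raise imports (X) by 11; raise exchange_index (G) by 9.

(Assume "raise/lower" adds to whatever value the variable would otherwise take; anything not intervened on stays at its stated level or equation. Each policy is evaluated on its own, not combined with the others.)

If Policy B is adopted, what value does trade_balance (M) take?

115

Policy B (X + 11, G + 9):
  X = 21 + 11 = 32
  P = 25
  G = 127 − 3·25 (+9 from intervention) = 61
  M = -33 − 3·32 + 4·61 = 115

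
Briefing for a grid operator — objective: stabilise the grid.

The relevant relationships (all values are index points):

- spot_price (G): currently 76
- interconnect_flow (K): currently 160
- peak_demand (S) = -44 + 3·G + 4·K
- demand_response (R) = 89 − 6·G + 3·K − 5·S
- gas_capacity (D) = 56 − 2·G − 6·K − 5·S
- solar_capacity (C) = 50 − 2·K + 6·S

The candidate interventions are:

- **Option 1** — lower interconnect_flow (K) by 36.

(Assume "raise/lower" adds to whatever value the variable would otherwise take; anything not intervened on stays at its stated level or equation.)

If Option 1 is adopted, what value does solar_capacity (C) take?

Option 1 (K − 36):
  G = 76
  K = 160 − 36 = 124
  S = -44 + 3·76 + 4·124 = 680
  C = 50 − 2·124 + 6·680 = 3882

3882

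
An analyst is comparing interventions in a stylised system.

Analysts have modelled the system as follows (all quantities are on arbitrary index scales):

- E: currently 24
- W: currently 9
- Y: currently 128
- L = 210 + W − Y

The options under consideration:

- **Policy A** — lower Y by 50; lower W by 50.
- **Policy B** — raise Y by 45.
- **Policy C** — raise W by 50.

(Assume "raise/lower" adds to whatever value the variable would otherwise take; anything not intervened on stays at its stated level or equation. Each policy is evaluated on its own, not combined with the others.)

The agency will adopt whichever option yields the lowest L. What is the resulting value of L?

Policy A (Y − 50, W − 50):
  W = 9 − 50 = -41
  Y = 128 − 50 = 78
  L = 210 + (-41) − 78 = 91
Policy B (Y + 45):
  W = 9
  Y = 128 + 45 = 173
  L = 210 + 9 − 173 = 46
Policy C (W + 50):
  W = 9 + 50 = 59
  Y = 128
  L = 210 + 59 − 128 = 141
Comparing — Policy A: L=91, Policy B: L=46, Policy C: L=141. Lowest is 46 (Policy B).

46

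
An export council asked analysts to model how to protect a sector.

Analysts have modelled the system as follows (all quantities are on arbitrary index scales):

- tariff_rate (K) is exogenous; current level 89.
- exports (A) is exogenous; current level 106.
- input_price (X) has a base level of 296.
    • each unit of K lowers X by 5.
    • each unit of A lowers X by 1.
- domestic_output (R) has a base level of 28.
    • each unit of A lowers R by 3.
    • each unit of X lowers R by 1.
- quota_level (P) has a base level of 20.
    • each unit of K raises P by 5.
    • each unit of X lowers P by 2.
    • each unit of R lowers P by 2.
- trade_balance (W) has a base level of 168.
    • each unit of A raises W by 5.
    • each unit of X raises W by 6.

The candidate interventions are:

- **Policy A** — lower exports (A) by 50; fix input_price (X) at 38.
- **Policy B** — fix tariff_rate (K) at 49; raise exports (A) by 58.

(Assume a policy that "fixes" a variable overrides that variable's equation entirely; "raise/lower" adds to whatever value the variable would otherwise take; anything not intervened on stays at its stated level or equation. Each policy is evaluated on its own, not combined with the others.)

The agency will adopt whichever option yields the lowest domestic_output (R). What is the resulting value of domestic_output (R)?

-351

Policy A (A − 50, X := 38):
  K = 89
  A = 106 − 50 = 56
  X = 38
  R = 28 − 3·56 − 38 = -178
Policy B (K := 49, A + 58):
  K = 49
  A = 106 + 58 = 164
  X = 296 − 5·49 − 164 = -113
  R = 28 − 3·164 − (-113) = -351
Comparing — Policy A: R=-178, Policy B: R=-351. Lowest is -351 (Policy B).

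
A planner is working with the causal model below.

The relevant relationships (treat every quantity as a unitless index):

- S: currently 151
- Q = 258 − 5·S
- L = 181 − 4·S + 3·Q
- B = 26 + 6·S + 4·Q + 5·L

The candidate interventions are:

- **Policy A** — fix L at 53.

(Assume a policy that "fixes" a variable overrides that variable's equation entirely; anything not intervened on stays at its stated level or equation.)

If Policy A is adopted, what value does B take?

-791

Policy A (L := 53):
  S = 151
  Q = 258 − 5·151 = -497
  L = 53
  B = 26 + 6·151 + 4·(-497) + 5·53 = -791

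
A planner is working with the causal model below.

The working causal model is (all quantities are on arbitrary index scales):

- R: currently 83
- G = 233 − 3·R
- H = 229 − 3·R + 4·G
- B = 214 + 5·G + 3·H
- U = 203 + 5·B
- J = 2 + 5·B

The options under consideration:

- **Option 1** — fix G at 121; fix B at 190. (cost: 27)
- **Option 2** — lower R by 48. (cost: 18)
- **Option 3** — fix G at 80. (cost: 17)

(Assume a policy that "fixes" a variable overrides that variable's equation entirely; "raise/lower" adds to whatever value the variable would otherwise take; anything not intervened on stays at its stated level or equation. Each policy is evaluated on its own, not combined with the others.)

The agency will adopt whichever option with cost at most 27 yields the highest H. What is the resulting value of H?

Option 1 (G := 121, B := 190):
  R = 83
  G = 121
  H = 229 − 3·83 + 4·121 = 464
Option 2 (R − 48):
  R = 83 − 48 = 35
  G = 233 − 3·35 = 128
  H = 229 − 3·35 + 4·128 = 636
Option 3 (G := 80):
  R = 83
  G = 80
  H = 229 − 3·83 + 4·80 = 300
Comparing — Option 1: H=464, Option 2: H=636, Option 3: H=300. Highest is 636 (Option 2).

636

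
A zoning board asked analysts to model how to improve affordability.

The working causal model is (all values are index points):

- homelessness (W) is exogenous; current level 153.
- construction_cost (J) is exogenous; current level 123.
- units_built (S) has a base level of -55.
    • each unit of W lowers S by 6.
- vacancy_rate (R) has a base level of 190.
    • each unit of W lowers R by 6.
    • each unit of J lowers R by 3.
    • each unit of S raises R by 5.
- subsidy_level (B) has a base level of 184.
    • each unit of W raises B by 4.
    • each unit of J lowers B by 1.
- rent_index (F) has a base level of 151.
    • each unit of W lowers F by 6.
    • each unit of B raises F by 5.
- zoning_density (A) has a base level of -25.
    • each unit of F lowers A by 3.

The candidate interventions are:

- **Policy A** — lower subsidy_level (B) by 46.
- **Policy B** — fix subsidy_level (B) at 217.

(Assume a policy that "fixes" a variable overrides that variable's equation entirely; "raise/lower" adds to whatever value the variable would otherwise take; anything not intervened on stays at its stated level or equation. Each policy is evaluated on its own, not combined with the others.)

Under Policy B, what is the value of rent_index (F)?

318

Policy B (B := 217):
  W = 153
  J = 123
  B = 217
  F = 151 − 6·153 + 5·217 = 318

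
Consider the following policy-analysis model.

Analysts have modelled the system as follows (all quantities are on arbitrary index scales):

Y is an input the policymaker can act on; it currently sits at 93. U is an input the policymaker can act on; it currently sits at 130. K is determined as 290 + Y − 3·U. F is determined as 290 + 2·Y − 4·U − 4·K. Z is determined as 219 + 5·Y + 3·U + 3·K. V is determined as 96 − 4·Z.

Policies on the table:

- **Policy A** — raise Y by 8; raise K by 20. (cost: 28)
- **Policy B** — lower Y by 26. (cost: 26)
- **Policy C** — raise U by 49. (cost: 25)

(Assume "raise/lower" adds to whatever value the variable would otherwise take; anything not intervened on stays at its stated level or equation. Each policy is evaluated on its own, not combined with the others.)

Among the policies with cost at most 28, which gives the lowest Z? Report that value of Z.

759

Policy A (Y + 8, K + 20):
  Y = 93 + 8 = 101
  U = 130
  K = 290 + 101 − 3·130 (+20 from intervention) = 21
  Z = 219 + 5·101 + 3·130 + 3·21 = 1177
Policy B (Y − 26):
  Y = 93 − 26 = 67
  U = 130
  K = 290 + 67 − 3·130 = -33
  Z = 219 + 5·67 + 3·130 + 3·(-33) = 845
Policy C (U + 49):
  Y = 93
  U = 130 + 49 = 179
  K = 290 + 93 − 3·179 = -154
  Z = 219 + 5·93 + 3·179 + 3·(-154) = 759
Comparing — Policy A: Z=1177, Policy B: Z=845, Policy C: Z=759. Lowest is 759 (Policy C).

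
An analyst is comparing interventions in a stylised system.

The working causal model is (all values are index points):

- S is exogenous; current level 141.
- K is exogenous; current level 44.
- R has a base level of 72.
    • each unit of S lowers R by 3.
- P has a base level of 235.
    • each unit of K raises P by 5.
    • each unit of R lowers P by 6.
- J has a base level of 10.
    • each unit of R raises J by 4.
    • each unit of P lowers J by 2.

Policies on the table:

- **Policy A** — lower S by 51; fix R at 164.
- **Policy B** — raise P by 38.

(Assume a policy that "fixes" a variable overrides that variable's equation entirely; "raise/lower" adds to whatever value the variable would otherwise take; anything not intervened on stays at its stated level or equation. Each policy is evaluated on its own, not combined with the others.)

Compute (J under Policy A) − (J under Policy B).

8316

Policy A (S − 51, R := 164):
  S = 141 − 51 = 90
  K = 44
  R = 164
  P = 235 + 5·44 − 6·164 = -529
  J = 10 + 4·164 − 2·(-529) = 1724
Policy B (P + 38):
  S = 141
  K = 44
  R = 72 − 3·141 = -351
  P = 235 + 5·44 − 6·(-351) (+38 from intervention) = 2599
  J = 10 + 4·(-351) − 2·2599 = -6592
J: 1724 − (-6592) = 8316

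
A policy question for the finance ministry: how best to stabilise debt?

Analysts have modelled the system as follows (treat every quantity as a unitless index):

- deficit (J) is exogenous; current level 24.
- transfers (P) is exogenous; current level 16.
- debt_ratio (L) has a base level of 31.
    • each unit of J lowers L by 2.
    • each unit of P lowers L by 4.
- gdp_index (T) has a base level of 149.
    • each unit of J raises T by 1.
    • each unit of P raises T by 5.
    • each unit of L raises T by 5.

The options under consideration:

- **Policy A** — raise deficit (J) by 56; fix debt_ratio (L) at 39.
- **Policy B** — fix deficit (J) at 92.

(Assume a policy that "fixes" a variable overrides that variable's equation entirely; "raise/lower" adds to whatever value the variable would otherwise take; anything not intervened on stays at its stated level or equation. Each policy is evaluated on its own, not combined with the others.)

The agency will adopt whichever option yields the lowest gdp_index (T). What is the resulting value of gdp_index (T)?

-764

Policy A (J + 56, L := 39):
  J = 24 + 56 = 80
  P = 16
  L = 39
  T = 149 + 80 + 5·16 + 5·39 = 504
Policy B (J := 92):
  J = 92
  P = 16
  L = 31 − 2·92 − 4·16 = -217
  T = 149 + 92 + 5·16 + 5·(-217) = -764
Comparing — Policy A: T=504, Policy B: T=-764. Lowest is -764 (Policy B).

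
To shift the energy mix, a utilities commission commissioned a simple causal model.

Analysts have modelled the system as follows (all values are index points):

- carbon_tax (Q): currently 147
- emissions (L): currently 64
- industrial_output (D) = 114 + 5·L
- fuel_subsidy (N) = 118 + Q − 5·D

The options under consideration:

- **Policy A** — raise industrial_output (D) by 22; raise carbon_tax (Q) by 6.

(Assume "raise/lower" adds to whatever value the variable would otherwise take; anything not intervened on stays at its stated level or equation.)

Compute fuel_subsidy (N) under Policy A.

-2009

Policy A (D + 22, Q + 6):
  Q = 147 + 6 = 153
  L = 64
  D = 114 + 5·64 (+22 from intervention) = 456
  N = 118 + 153 − 5·456 = -2009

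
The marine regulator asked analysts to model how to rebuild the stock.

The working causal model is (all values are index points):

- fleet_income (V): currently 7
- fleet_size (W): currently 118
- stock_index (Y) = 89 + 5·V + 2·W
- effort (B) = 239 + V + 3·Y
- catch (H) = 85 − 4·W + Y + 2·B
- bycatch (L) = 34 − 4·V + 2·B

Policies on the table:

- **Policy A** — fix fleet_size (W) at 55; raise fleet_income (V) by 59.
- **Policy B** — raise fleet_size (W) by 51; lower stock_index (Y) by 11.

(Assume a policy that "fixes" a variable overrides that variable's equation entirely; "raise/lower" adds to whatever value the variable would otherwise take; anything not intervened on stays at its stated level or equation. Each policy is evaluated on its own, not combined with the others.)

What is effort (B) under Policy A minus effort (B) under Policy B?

Policy A (W := 55, V + 59):
  V = 7 + 59 = 66
  W = 55
  Y = 89 + 5·66 + 2·55 = 529
  B = 239 + 66 + 3·529 = 1892
Policy B (W + 51, Y − 11):
  V = 7
  W = 118 + 51 = 169
  Y = 89 + 5·7 + 2·169 (−11 from intervention) = 451
  B = 239 + 7 + 3·451 = 1599
B: 1892 − 1599 = 293

293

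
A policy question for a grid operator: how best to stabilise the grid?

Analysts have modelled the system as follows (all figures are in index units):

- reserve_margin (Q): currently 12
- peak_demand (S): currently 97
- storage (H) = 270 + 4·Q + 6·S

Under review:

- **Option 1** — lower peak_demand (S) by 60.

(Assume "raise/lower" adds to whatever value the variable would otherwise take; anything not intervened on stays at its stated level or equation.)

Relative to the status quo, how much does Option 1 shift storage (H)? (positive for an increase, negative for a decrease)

Baseline:
  Q = 12
  S = 97
  H = 270 + 4·12 + 6·97 = 900
Option 1 (S − 60):
  Q = 12
  S = 97 − 60 = 37
  H = 270 + 4·12 + 6·37 = 540
Change in H: 540 − 900 = -360

-360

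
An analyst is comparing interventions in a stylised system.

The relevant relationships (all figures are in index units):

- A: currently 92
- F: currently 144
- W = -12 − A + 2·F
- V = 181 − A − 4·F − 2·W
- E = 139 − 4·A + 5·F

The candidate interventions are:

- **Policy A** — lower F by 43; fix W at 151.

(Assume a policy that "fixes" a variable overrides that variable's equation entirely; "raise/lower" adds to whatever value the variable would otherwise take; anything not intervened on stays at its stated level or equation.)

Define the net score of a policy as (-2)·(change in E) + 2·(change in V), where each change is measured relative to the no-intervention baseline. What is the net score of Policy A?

906

Baseline:
  A = 92
  F = 144
  W = -12 − 92 + 2·144 = 184
  V = 181 − 92 − 4·144 − 2·184 = -855
  E = 139 − 4·92 + 5·144 = 491
Policy A (F − 43, W := 151):
  A = 92
  F = 144 − 43 = 101
  W = 151
  V = 181 − 92 − 4·101 − 2·151 = -617
  E = 139 − 4·92 + 5·101 = 276
ΔE = 276 − 491 = -215; ΔV = -617 − (-855) = 238
Score = (-2)·(-215) + 2·238 = 906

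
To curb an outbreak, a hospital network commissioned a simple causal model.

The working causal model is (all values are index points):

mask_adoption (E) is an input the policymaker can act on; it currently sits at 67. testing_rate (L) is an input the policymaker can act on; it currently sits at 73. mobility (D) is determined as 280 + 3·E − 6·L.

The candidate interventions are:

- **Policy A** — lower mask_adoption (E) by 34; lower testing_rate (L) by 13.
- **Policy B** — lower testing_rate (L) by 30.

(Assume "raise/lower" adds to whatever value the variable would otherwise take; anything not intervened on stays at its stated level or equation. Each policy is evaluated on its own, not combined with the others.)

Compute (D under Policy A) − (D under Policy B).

Policy A (E − 34, L − 13):
  E = 67 − 34 = 33
  L = 73 − 13 = 60
  D = 280 + 3·33 − 6·60 = 19
Policy B (L − 30):
  E = 67
  L = 73 − 30 = 43
  D = 280 + 3·67 − 6·43 = 223
D: 19 − 223 = -204

-204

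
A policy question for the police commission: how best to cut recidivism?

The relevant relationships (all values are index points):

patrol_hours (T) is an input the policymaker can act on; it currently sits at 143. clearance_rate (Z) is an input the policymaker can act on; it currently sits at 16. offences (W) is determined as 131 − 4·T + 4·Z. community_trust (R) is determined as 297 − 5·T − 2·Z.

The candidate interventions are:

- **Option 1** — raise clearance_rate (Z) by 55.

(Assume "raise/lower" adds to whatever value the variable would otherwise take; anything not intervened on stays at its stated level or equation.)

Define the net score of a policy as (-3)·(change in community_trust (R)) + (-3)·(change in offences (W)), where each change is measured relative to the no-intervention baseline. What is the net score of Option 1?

Baseline:
  T = 143
  Z = 16
  W = 131 − 4·143 + 4·16 = -377
  R = 297 − 5·143 − 2·16 = -450
Option 1 (Z + 55):
  T = 143
  Z = 16 + 55 = 71
  W = 131 − 4·143 + 4·71 = -157
  R = 297 − 5·143 − 2·71 = -560
ΔR = -560 − (-450) = -110; ΔW = -157 − (-377) = 220
Score = (-3)·(-110) + (-3)·220 = -330

-330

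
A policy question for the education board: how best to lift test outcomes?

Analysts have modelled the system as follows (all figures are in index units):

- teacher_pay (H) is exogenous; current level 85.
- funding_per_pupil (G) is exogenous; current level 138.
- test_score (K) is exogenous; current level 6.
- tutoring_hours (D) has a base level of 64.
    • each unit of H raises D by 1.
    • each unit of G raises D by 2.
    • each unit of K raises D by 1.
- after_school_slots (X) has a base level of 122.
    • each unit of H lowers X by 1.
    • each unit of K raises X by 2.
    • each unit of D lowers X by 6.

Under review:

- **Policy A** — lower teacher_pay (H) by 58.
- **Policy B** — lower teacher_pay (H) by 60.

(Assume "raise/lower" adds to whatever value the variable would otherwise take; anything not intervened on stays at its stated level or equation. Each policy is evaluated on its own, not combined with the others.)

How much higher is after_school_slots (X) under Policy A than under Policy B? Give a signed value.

-14

Policy A (H − 58):
  H = 85 − 58 = 27
  G = 138
  K = 6
  D = 64 + 27 + 2·138 + 6 = 373
  X = 122 − 27 + 2·6 − 6·373 = -2131
Policy B (H − 60):
  H = 85 − 60 = 25
  G = 138
  K = 6
  D = 64 + 25 + 2·138 + 6 = 371
  X = 122 − 25 + 2·6 − 6·371 = -2117
X: -2131 − (-2117) = -14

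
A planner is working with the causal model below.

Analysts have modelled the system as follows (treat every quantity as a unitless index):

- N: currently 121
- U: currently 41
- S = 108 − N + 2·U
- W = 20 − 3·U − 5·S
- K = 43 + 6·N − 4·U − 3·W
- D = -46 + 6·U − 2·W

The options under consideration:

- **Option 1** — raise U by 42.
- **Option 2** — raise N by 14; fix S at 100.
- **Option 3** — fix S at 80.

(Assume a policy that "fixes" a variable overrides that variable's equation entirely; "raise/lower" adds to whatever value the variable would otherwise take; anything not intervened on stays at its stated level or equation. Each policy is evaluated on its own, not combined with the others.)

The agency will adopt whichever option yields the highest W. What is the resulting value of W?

Option 1 (U + 42):
  N = 121
  U = 41 + 42 = 83
  S = 108 − 121 + 2·83 = 153
  W = 20 − 3·83 − 5·153 = -994
Option 2 (N + 14, S := 100):
  N = 121 + 14 = 135
  U = 41
  S = 100
  W = 20 − 3·41 − 5·100 = -603
Option 3 (S := 80):
  N = 121
  U = 41
  S = 80
  W = 20 − 3·41 − 5·80 = -503
Comparing — Option 1: W=-994, Option 2: W=-603, Option 3: W=-503. Highest is -503 (Option 3).

-503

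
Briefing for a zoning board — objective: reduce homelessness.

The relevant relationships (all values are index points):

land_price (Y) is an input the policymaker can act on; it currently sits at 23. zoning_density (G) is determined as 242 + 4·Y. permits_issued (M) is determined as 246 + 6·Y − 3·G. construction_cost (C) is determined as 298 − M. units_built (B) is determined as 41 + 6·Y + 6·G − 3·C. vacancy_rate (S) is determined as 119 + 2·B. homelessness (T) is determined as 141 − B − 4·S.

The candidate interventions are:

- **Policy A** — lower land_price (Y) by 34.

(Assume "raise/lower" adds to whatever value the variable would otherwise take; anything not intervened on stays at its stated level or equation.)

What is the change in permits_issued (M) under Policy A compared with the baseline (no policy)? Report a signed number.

204

Baseline:
  Y = 23
  G = 242 + 4·23 = 334
  M = 246 + 6·23 − 3·334 = -618
Policy A (Y − 34):
  Y = 23 − 34 = -11
  G = 242 + 4·(-11) = 198
  M = 246 + 6·(-11) − 3·198 = -414
Change in M: -414 − (-618) = 204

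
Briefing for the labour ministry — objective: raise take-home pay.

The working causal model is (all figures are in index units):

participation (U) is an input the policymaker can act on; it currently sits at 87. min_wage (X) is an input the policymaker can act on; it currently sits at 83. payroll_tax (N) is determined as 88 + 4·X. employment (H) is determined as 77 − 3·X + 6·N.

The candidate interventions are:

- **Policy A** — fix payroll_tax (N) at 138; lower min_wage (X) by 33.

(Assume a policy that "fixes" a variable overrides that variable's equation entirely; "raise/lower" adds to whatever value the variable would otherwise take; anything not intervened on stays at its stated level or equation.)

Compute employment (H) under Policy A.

Policy A (N := 138, X − 33):
  X = 83 − 33 = 50
  N = 138
  H = 77 − 3·50 + 6·138 = 755

755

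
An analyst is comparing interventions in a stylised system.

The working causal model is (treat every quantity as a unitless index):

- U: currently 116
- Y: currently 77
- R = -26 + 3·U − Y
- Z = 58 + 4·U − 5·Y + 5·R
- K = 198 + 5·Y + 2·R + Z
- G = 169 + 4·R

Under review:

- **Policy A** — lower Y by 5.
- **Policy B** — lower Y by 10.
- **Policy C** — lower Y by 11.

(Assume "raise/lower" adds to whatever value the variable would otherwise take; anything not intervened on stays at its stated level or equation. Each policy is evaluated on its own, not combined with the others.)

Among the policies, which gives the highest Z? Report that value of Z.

Policy A (Y − 5):
  U = 116
  Y = 77 − 5 = 72
  R = -26 + 3·116 − 72 = 250
  Z = 58 + 4·116 − 5·72 + 5·250 = 1412
Policy B (Y − 10):
  U = 116
  Y = 77 − 10 = 67
  R = -26 + 3·116 − 67 = 255
  Z = 58 + 4·116 − 5·67 + 5·255 = 1462
Policy C (Y − 11):
  U = 116
  Y = 77 − 11 = 66
  R = -26 + 3·116 − 66 = 256
  Z = 58 + 4·116 − 5·66 + 5·256 = 1472
Comparing — Policy A: Z=1412, Policy B: Z=1462, Policy C: Z=1472. Highest is 1472 (Policy C).

1472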